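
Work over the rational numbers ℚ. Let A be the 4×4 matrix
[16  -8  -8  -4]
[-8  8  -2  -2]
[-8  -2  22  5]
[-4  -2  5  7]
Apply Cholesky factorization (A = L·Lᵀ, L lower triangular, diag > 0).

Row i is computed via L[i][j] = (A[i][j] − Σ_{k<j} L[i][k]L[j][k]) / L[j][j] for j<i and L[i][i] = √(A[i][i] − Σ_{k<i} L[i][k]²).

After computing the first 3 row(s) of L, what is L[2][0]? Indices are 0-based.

Step 1: L[0][0] = √(16) = 4.
  L[1][0] = (-8) / L[0][0] = -2.
Step 2: L[1][1] = √(4) = 2.
  L[2][0] = (-8) / L[0][0] = -2.
  L[2][1] = (-6) / L[1][1] = -3.
Step 3: L[2][2] = √(9) = 3.

L[2][0] = -2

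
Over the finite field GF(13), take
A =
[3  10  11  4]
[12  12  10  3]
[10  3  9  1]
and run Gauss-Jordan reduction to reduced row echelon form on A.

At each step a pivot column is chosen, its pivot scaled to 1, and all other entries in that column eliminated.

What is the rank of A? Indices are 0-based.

rank = 3

pivot(0,0)=3: scale R0 → (1, 12, 8, 10)
  clear (1,0): R1 −= (12)R0 → (0, 11, 5, 0)
  clear (2,0): R2 −= (10)R0 → (0, 0, 7, 5)
pivot(1,1)=11: scale R1 → (0, 1, 4, 0)
  clear (0,1): R0 −= (12)R1 → (1, 0, 12, 10)
pivot(2,2)=7: scale R2 → (0, 0, 1, 10)
  clear (0,2): R0 −= (12)R2 → (1, 0, 0, 7)
  clear (1,2): R1 −= (4)R2 → (0, 1, 0, 12)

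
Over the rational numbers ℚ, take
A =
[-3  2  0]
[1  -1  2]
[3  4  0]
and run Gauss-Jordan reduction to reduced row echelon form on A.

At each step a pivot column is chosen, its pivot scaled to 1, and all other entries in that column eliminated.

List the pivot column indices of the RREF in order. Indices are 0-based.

pivot(0,0)=-3: scale R0 → (1, -2/3, 0)
  clear (1,0): R1 −= (1)R0 → (0, -1/3, 2)
  clear (2,0): R2 −= (3)R0 → (0, 6, 0)
pivot(1,1)=-1/3: scale R1 → (0, 1, -6)
  clear (0,1): R0 −= (-2/3)R1 → (1, 0, -4)
  clear (2,1): R2 −= (6)R1 → (0, 0, 36)
pivot(2,2)=36: scale R2 → (0, 0, 1)
  clear (0,2): R0 −= (-4)R2 → (1, 0, 0)
  clear (1,2): R1 −= (-6)R2 → (0, 1, 0)

pivot columns: 0, 1, 2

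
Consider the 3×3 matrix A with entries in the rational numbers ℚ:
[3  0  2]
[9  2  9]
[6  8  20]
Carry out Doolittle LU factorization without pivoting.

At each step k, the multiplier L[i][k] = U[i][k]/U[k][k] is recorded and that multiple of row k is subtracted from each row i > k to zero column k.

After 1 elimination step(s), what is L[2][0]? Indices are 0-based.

[col 0] pivot 3
  R1 -= 3*R0 → (0, 2, 3)  (L[1][0] := 3)
  R2 -= 2*R0 → (0, 8, 16)  (L[2][0] := 2)

L[2][0] = 2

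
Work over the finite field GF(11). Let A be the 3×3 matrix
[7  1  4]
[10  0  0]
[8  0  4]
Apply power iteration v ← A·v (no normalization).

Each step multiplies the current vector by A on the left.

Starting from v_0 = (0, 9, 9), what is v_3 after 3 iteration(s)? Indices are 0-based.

v_0 = (0, 9, 9).
v_1 = A·v_0 = (1, 0, 3).
v_2 = A·v_1 = (8, 10, 9).
v_3 = A·v_2 = (3, 3, 1).

v_3 = (3, 3, 1)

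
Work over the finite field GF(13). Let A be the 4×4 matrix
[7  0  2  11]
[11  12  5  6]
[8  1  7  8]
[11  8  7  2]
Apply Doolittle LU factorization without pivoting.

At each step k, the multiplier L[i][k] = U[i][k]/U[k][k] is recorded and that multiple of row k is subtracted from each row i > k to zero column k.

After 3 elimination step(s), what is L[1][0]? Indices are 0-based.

L[1][0] = 9

k=0: U[0][0]=7
  eliminate (1,0): mult=9, new row 1: (0, 12, 0, 11); set L[1][0]=9
  eliminate (2,0): mult=3, new row 2: (0, 1, 1, 1); set L[2][0]=3
  eliminate (3,0): mult=9, new row 3: (0, 8, 2, 7); set L[3][0]=9
k=1: U[1][1]=12
  eliminate (2,1): mult=12, new row 2: (0, 0, 1, 12); set L[2][1]=12
  eliminate (3,1): mult=5, new row 3: (0, 0, 2, 4); set L[3][1]=5
k=2: U[2][2]=1
  eliminate (3,2): mult=2, new row 3: (0, 0, 0, 6); set L[3][2]=2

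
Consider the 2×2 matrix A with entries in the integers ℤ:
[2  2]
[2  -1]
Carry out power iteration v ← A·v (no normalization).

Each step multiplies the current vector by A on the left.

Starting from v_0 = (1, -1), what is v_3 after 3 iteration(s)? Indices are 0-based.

v_3 = (6, 15)

v_0 = (1, -1).
v_1 = A·v_0 = (0, 3).
v_2 = A·v_1 = (6, -3).
v_3 = A·v_2 = (6, 15).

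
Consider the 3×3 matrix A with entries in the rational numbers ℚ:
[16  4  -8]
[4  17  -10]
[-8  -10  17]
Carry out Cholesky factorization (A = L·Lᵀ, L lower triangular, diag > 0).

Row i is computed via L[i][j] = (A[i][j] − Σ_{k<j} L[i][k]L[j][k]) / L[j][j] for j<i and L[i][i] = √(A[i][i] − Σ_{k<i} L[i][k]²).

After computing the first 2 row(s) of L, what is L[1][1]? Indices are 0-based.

L[1][1] = 4

Step 1: L[0][0] = √(16) = 4.
  L[1][0] = (4) / L[0][0] = 1.
Step 2: L[1][1] = √(16) = 4.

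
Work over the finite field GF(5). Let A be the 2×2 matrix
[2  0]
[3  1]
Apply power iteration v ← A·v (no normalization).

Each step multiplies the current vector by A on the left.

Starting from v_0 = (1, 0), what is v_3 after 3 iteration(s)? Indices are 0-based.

v_0 = (1, 0).
v_1 = A·v_0 = (2, 3).
v_2 = A·v_1 = (4, 4).
v_3 = A·v_2 = (3, 1).

v_3 = (3, 1)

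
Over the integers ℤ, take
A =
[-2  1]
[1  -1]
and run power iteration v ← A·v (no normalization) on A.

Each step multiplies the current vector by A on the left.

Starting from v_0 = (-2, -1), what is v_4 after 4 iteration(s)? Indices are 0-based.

v_0 = (-2, -1).
v_1 = A·v_0 = (3, -1).
v_2 = A·v_1 = (-7, 4).
v_3 = A·v_2 = (18, -11).
v_4 = A·v_3 = (-47, 29).

v_4 = (-47, 29)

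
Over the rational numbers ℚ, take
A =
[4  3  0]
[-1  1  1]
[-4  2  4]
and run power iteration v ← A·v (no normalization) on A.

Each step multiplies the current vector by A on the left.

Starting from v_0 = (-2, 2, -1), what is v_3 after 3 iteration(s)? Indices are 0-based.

v_3 = (43, 58, 206)

v_0 = (-2, 2, -1).
v_1 = A·v_0 = (-2, 3, 8).
v_2 = A·v_1 = (1, 13, 46).
v_3 = A·v_2 = (43, 58, 206).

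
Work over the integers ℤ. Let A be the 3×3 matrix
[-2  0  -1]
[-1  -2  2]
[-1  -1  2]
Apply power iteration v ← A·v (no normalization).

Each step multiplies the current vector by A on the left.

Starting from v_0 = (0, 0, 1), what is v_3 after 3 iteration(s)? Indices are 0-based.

v_0 = (0, 0, 1).
v_1 = A·v_0 = (-1, 2, 2).
v_2 = A·v_1 = (0, 1, 3).
v_3 = A·v_2 = (-3, 4, 5).

v_3 = (-3, 4, 5)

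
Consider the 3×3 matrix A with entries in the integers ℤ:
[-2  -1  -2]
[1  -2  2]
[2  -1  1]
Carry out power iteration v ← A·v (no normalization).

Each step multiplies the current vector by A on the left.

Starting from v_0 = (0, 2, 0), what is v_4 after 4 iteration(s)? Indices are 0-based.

v_0 = (0, 2, 0).
v_1 = A·v_0 = (-2, -4, -2).
v_2 = A·v_1 = (12, 2, -2).
v_3 = A·v_2 = (-22, 4, 20).
v_4 = A·v_3 = (0, 10, -28).

v_4 = (0, 10, -28)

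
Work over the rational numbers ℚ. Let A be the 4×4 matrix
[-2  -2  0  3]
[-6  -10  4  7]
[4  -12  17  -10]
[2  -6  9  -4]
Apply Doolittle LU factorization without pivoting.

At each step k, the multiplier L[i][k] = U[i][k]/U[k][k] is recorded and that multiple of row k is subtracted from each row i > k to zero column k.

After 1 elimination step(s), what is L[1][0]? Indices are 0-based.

L[1][0] = 3

[col 0] pivot -2
  R1 -= 3*R0 → (0, -4, 4, -2)  (L[1][0] := 3)
  R2 -= -2*R0 → (0, -16, 17, -4)  (L[2][0] := -2)
  R3 -= -1*R0 → (0, -8, 9, -1)  (L[3][0] := -1)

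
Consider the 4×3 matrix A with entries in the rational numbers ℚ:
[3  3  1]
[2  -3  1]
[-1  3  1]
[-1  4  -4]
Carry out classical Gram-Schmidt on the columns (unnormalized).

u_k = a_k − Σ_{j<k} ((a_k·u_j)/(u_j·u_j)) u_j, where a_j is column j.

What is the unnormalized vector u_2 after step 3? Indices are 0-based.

u_2 = (242/629, -12/17, 1410/629, -1572/629)

Step 1: u_0 = a_0 = (3, 2, -1, -1).
Step 2: u_1 = a_1 − (-4/15)·u_0 = (19/5, -37/15, 41/15, 56/15).
Step 3: u_2 = a_2 − (8/15)·u_0 − (-163/629)·u_1 = (242/629, -12/17, 1410/629, -1572/629).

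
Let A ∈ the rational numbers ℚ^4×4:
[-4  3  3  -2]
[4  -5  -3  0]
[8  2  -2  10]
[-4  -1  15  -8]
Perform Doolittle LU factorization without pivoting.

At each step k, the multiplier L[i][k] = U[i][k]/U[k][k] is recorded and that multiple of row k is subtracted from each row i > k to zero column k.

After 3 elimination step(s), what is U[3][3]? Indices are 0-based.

U[3][3] = 4

Step 1: pivot at (0,0) is -4.
  row1 ← row1 − (-1)·row0  ⇒  L[1][0]=-1, U row1=(0, -2, 0, -2)
  row2 ← row2 − (-2)·row0  ⇒  L[2][0]=-2, U row2=(0, 8, 4, 6)
  row3 ← row3 − (1)·row0  ⇒  L[3][0]=1, U row3=(0, -4, 12, -6)
Step 2: pivot at (1,1) is -2.
  row2 ← row2 − (-4)·row1  ⇒  L[2][1]=-4, U row2=(0, 0, 4, -2)
  row3 ← row3 − (2)·row1  ⇒  L[3][1]=2, U row3=(0, 0, 12, -2)
Step 3: pivot at (2,2) is 4.
  row3 ← row3 − (3)·row2  ⇒  L[3][2]=3, U row3=(0, 0, 0, 4)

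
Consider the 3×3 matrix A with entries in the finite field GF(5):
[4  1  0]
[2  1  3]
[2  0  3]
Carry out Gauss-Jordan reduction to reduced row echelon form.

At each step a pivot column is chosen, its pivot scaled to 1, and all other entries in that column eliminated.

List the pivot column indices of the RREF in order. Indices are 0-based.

pivot(0,0)=4: scale R0 → (1, 4, 0)
  clear (1,0): R1 −= (2)R0 → (0, 3, 3)
  clear (2,0): R2 −= (2)R0 → (0, 2, 3)
pivot(1,1)=3: scale R1 → (0, 1, 1)
  clear (0,1): R0 −= (4)R1 → (1, 0, 1)
  clear (2,1): R2 −= (2)R1 → (0, 0, 1)
pivot(2,2)=1: scale R2 → (0, 0, 1)
  clear (0,2): R0 −= (1)R2 → (1, 0, 0)
  clear (1,2): R1 −= (1)R2 → (0, 1, 0)

pivot columns: 0, 1, 2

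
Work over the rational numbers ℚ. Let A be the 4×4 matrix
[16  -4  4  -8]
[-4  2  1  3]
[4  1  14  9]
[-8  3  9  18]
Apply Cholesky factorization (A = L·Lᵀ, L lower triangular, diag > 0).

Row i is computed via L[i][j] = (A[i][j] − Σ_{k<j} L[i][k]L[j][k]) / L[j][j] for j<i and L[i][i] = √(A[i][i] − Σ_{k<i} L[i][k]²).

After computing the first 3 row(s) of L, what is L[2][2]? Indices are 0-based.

Step 1: L[0][0] = √(16) = 4.
  L[1][0] = (-4) / L[0][0] = -1.
Step 2: L[1][1] = √(1) = 1.
  L[2][0] = (4) / L[0][0] = 1.
  L[2][1] = (2) / L[1][1] = 2.
Step 3: L[2][2] = √(9) = 3.

L[2][2] = 3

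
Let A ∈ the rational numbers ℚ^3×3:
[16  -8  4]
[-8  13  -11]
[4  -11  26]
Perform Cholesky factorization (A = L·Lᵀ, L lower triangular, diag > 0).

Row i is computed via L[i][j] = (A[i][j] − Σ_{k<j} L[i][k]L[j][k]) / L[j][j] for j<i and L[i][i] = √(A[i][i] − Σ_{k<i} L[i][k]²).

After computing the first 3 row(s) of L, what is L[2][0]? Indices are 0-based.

Step 1: L[0][0] = √(16) = 4.
  L[1][0] = (-8) / L[0][0] = -2.
Step 2: L[1][1] = √(9) = 3.
  L[2][0] = (4) / L[0][0] = 1.
  L[2][1] = (-9) / L[1][1] = -3.
Step 3: L[2][2] = √(16) = 4.

L[2][0] = 1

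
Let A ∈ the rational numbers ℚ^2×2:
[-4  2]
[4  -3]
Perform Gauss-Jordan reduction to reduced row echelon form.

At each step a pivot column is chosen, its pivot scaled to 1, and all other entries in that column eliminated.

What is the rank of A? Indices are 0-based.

rank = 2

[1] R0 /= -4  ⇒  (1, -1/2)
     R1 -= 4·R0  ⇒  (0, -1)
[2] R1 /= -1  ⇒  (0, 1)
     R0 -= -1/2·R1  ⇒  (1, 0)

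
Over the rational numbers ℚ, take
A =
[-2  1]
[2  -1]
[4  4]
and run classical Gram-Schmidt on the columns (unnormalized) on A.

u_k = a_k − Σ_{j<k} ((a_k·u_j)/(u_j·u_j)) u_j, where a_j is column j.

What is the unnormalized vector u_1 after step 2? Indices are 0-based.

Step 1: u_0 = a_0 = (-2, 2, 4).
Step 2: u_1 = a_1 − (1/2)·u_0 = (2, -2, 2).

u_1 = (2, -2, 2)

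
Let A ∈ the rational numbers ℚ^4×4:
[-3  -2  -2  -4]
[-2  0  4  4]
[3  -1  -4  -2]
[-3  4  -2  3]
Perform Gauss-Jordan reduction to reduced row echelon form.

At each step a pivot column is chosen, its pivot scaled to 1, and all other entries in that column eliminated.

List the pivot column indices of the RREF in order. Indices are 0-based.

step 1: normalize row 0 (÷-3) = (1, 2/3, 2/3, 4/3)
  row 1: subtract -2×row0 = (0, 4/3, 16/3, 20/3)
  row 2: subtract 3×row0 = (0, -3, -6, -6)
  row 3: subtract -3×row0 = (0, 6, 0, 7)
step 2: normalize row 1 (÷4/3) = (0, 1, 4, 5)
  row 0: subtract 2/3×row1 = (1, 0, -2, -2)
  row 2: subtract -3×row1 = (0, 0, 6, 9)
  row 3: subtract 6×row1 = (0, 0, -24, -23)
step 3: normalize row 2 (÷6) = (0, 0, 1, 3/2)
  row 0: subtract -2×row2 = (1, 0, 0, 1)
  row 1: subtract 4×row2 = (0, 1, 0, -1)
  row 3: subtract -24×row2 = (0, 0, 0, 13)
step 4: normalize row 3 (÷13) = (0, 0, 0, 1)
  row 0: subtract 1×row3 = (1, 0, 0, 0)
  row 1: subtract -1×row3 = (0, 1, 0, 0)
  row 2: subtract 3/2×row3 = (0, 0, 1, 0)

pivot columns: 0, 1, 2, 3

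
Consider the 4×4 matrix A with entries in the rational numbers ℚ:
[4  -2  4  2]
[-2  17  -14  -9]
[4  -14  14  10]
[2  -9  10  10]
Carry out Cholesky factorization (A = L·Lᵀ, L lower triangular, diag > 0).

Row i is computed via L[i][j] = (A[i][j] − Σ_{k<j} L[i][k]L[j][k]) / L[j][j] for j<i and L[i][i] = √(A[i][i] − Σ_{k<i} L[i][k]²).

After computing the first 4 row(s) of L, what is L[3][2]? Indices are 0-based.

Step 1: L[0][0] = √(4) = 2.
  L[1][0] = (-2) / L[0][0] = -1.
Step 2: L[1][1] = √(16) = 4.
  L[2][0] = (4) / L[0][0] = 2.
  L[2][1] = (-12) / L[1][1] = -3.
Step 3: L[2][2] = √(1) = 1.
  L[3][0] = (2) / L[0][0] = 1.
  L[3][1] = (-8) / L[1][1] = -2.
  L[3][2] = (2) / L[2][2] = 2.
Step 4: L[3][3] = √(1) = 1.

L[3][2] = 2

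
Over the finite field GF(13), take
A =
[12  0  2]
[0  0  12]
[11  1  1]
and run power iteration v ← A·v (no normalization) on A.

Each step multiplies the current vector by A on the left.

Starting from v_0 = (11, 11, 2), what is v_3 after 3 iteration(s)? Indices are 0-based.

v_3 = (4, 10, 8)

v_0 = (11, 11, 2).
v_1 = A·v_0 = (6, 11, 4).
v_2 = A·v_1 = (2, 9, 3).
v_3 = A·v_2 = (4, 10, 8).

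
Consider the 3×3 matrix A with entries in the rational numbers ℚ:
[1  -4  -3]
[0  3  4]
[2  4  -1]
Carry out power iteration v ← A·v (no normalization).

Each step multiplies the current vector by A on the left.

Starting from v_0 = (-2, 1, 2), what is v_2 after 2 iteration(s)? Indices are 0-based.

v_2 = (-50, 25, 22)

v_0 = (-2, 1, 2).
v_1 = A·v_0 = (-12, 11, -2).
v_2 = A·v_1 = (-50, 25, 22).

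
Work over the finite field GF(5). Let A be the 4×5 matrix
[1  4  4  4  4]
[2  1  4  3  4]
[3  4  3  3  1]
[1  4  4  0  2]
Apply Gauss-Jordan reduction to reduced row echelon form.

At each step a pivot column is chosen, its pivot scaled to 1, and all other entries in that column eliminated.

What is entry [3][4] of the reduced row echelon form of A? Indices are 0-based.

M[3][4] = 3

pivot(0,0)=1: scale R0 → (1, 4, 4, 4, 4)
  clear (1,0): R1 −= (2)R0 → (0, 3, 1, 0, 1)
  clear (2,0): R2 −= (3)R0 → (0, 2, 1, 1, 4)
  clear (3,0): R3 −= (1)R0 → (0, 0, 0, 1, 3)
pivot(1,1)=3: scale R1 → (0, 1, 2, 0, 2)
  clear (0,1): R0 −= (4)R1 → (1, 0, 1, 4, 1)
  clear (2,1): R2 −= (2)R1 → (0, 0, 2, 1, 0)
pivot(2,2)=2: scale R2 → (0, 0, 1, 3, 0)
  clear (0,2): R0 −= (1)R2 → (1, 0, 0, 1, 1)
  clear (1,2): R1 −= (2)R2 → (0, 1, 0, 4, 2)
pivot(3,3)=1: scale R3 → (0, 0, 0, 1, 3)
  clear (0,3): R0 −= (1)R3 → (1, 0, 0, 0, 3)
  clear (1,3): R1 −= (4)R3 → (0, 1, 0, 0, 0)
  clear (2,3): R2 −= (3)R3 → (0, 0, 1, 0, 1)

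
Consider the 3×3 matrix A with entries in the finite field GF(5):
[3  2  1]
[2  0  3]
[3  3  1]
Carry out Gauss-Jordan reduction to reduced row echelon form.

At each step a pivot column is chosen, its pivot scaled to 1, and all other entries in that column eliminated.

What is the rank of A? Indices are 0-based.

rank = 3

step 1: normalize row 0 (÷3) = (1, 4, 2)
  row 1: subtract 2×row0 = (0, 2, 4)
  row 2: subtract 3×row0 = (0, 1, 0)
step 2: normalize row 1 (÷2) = (0, 1, 2)
  row 0: subtract 4×row1 = (1, 0, 4)
  row 2: subtract 1×row1 = (0, 0, 3)
step 3: normalize row 2 (÷3) = (0, 0, 1)
  row 0: subtract 4×row2 = (1, 0, 0)
  row 1: subtract 2×row2 = (0, 1, 0)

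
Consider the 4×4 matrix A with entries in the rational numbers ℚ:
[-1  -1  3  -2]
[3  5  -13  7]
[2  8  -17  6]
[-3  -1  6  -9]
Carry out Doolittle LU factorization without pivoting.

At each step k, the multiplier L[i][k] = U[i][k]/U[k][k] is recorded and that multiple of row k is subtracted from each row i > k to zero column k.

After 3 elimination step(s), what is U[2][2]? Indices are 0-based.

[col 0] pivot -1
  R1 -= -3*R0 → (0, 2, -4, 1)  (L[1][0] := -3)
  R2 -= -2*R0 → (0, 6, -11, 2)  (L[2][0] := -2)
  R3 -= 3*R0 → (0, 2, -3, -3)  (L[3][0] := 3)
[col 1] pivot 2
  R2 -= 3*R1 → (0, 0, 1, -1)  (L[2][1] := 3)
  R3 -= 1*R1 → (0, 0, 1, -4)  (L[3][1] := 1)
[col 2] pivot 1
  R3 -= 1*R2 → (0, 0, 0, -3)  (L[3][2] := 1)

U[2][2] = 1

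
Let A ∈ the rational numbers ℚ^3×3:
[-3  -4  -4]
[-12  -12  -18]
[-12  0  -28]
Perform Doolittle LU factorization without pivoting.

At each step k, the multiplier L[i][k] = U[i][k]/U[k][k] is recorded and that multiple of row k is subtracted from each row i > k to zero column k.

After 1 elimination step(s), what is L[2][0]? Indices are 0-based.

[col 0] pivot -3
  R1 -= 4*R0 → (0, 4, -2)  (L[1][0] := 4)
  R2 -= 4*R0 → (0, 16, -12)  (L[2][0] := 4)

L[2][0] = 4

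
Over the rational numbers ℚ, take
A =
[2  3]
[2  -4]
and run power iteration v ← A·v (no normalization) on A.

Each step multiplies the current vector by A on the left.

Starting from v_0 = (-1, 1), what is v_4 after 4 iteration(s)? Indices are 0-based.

v_4 = (-316, 636)

v_0 = (-1, 1).
v_1 = A·v_0 = (1, -6).
v_2 = A·v_1 = (-16, 26).
v_3 = A·v_2 = (46, -136).
v_4 = A·v_3 = (-316, 636).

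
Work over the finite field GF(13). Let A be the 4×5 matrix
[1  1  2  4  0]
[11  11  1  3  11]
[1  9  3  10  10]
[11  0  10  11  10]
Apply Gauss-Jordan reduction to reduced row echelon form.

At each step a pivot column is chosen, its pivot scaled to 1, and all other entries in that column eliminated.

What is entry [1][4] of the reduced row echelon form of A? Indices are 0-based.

M[1][4] = 0

pivot(0,0)=1: scale R0 → (1, 1, 2, 4, 0)
  clear (1,0): R1 −= (11)R0 → (0, 0, 5, 11, 11)
  clear (2,0): R2 −= (1)R0 → (0, 8, 1, 6, 10)
  clear (3,0): R3 −= (11)R0 → (0, 2, 1, 6, 10)
pivot(1,1): swap R1↔R2
pivot(1,1)=8: scale R1 → (0, 1, 5, 4, 11)
  clear (0,1): R0 −= (1)R1 → (1, 0, 10, 0, 2)
  clear (3,1): R3 −= (2)R1 → (0, 0, 4, 11, 1)
pivot(2,2)=5: scale R2 → (0, 0, 1, 10, 10)
  clear (0,2): R0 −= (10)R2 → (1, 0, 0, 4, 6)
  clear (1,2): R1 −= (5)R2 → (0, 1, 0, 6, 0)
  clear (3,2): R3 −= (4)R2 → (0, 0, 0, 10, 0)
pivot(3,3)=10: scale R3 → (0, 0, 0, 1, 0)
  clear (0,3): R0 −= (4)R3 → (1, 0, 0, 0, 6)
  clear (1,3): R1 −= (6)R3 → (0, 1, 0, 0, 0)
  clear (2,3): R2 −= (10)R3 → (0, 0, 1, 0, 10)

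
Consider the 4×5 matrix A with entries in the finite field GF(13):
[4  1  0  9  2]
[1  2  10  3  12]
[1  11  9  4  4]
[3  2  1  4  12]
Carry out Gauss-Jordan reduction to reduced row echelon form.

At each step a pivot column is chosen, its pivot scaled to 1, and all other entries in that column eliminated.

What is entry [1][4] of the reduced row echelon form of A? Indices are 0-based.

[1] R0 /= 4  ⇒  (1, 10, 0, 12, 7)
     R1 -= 1·R0  ⇒  (0, 5, 10, 4, 5)
     R2 -= 1·R0  ⇒  (0, 1, 9, 5, 10)
     R3 -= 3·R0  ⇒  (0, 11, 1, 7, 4)
[2] R1 /= 5  ⇒  (0, 1, 2, 6, 1)
     R0 -= 10·R1  ⇒  (1, 0, 6, 4, 10)
     R2 -= 1·R1  ⇒  (0, 0, 7, 12, 9)
     R3 -= 11·R1  ⇒  (0, 0, 5, 6, 6)
[3] R2 /= 7  ⇒  (0, 0, 1, 11, 5)
     R0 -= 6·R2  ⇒  (1, 0, 0, 3, 6)
     R1 -= 2·R2  ⇒  (0, 1, 0, 10, 4)
     R3 -= 5·R2  ⇒  (0, 0, 0, 3, 7)
[4] R3 /= 3  ⇒  (0, 0, 0, 1, 11)
     R0 -= 3·R3  ⇒  (1, 0, 0, 0, 12)
     R1 -= 10·R3  ⇒  (0, 1, 0, 0, 11)
     R2 -= 11·R3  ⇒  (0, 0, 1, 0, 1)

M[1][4] = 11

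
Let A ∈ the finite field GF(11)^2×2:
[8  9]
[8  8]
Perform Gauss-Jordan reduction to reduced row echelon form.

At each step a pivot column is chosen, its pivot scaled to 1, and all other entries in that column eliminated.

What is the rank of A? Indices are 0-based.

rank = 2

step 1: normalize row 0 (÷8) = (1, 8)
  row 1: subtract 8×row0 = (0, 10)
step 2: normalize row 1 (÷10) = (0, 1)
  row 0: subtract 8×row1 = (1, 0)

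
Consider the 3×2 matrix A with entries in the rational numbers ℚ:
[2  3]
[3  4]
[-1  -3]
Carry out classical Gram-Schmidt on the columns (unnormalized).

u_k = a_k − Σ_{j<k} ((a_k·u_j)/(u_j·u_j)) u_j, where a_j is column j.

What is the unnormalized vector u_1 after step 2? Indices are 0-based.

u_1 = (0, -1/2, -3/2)

Step 1: u_0 = a_0 = (2, 3, -1).
Step 2: u_1 = a_1 − (3/2)·u_0 = (0, -1/2, -3/2).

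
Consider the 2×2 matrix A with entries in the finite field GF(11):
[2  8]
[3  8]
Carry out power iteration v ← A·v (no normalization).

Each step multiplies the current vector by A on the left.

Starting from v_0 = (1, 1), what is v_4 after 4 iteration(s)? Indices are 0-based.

v_4 = (1, 6)

v_0 = (1, 1).
v_1 = A·v_0 = (10, 0).
v_2 = A·v_1 = (9, 8).
v_3 = A·v_2 = (5, 3).
v_4 = A·v_3 = (1, 6).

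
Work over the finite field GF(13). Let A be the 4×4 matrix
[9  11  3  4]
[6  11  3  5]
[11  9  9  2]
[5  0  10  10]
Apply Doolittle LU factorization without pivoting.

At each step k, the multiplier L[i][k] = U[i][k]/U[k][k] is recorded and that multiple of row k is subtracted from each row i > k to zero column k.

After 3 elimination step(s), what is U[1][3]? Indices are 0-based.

Step 1: pivot at (0,0) is 9.
  row1 ← row1 − (5)·row0  ⇒  L[1][0]=5, U row1=(0, 8, 1, 11)
  row2 ← row2 − (7)·row0  ⇒  L[2][0]=7, U row2=(0, 10, 1, 0)
  row3 ← row3 − (2)·row0  ⇒  L[3][0]=2, U row3=(0, 4, 4, 2)
Step 2: pivot at (1,1) is 8.
  row2 ← row2 − (11)·row1  ⇒  L[2][1]=11, U row2=(0, 0, 3, 9)
  row3 ← row3 − (7)·row1  ⇒  L[3][1]=7, U row3=(0, 0, 10, 3)
Step 3: pivot at (2,2) is 3.
  row3 ← row3 − (12)·row2  ⇒  L[3][2]=12, U row3=(0, 0, 0, 12)

U[1][3] = 11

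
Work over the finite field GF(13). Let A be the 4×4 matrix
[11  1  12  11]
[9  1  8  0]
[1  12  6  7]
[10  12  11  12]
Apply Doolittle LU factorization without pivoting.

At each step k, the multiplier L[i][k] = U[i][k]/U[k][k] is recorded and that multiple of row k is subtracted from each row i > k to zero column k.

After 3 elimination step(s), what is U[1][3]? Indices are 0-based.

Step 1: pivot at (0,0) is 11.
  row1 ← row1 − (2)·row0  ⇒  L[1][0]=2, U row1=(0, 12, 10, 4)
  row2 ← row2 − (6)·row0  ⇒  L[2][0]=6, U row2=(0, 6, 12, 6)
  row3 ← row3 − (8)·row0  ⇒  L[3][0]=8, U row3=(0, 4, 6, 2)
Step 2: pivot at (1,1) is 12.
  row2 ← row2 − (7)·row1  ⇒  L[2][1]=7, U row2=(0, 0, 7, 4)
  row3 ← row3 − (9)·row1  ⇒  L[3][1]=9, U row3=(0, 0, 7, 5)
Step 3: pivot at (2,2) is 7.
  row3 ← row3 − (1)·row2  ⇒  L[3][2]=1, U row3=(0, 0, 0, 1)

U[1][3] = 4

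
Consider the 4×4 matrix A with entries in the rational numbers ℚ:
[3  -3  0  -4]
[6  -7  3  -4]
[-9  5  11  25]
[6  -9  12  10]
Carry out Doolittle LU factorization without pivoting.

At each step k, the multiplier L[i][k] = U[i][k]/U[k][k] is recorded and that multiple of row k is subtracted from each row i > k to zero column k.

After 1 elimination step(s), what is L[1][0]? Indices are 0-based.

[col 0] pivot 3
  R1 -= 2*R0 → (0, -1, 3, 4)  (L[1][0] := 2)
  R2 -= -3*R0 → (0, -4, 11, 13)  (L[2][0] := -3)
  R3 -= 2*R0 → (0, -3, 12, 18)  (L[3][0] := 2)

L[1][0] = 2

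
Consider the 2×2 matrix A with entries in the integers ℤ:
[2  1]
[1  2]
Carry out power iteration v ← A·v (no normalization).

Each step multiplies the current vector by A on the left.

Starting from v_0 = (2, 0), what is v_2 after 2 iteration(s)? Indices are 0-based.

v_2 = (10, 8)

v_0 = (2, 0).
v_1 = A·v_0 = (4, 2).
v_2 = A·v_1 = (10, 8).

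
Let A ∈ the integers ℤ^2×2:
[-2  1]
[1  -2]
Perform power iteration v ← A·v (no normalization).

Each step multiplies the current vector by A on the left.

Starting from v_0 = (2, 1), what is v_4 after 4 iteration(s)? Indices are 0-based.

v_4 = (42, -39)

v_0 = (2, 1).
v_1 = A·v_0 = (-3, 0).
v_2 = A·v_1 = (6, -3).
v_3 = A·v_2 = (-15, 12).
v_4 = A·v_3 = (42, -39).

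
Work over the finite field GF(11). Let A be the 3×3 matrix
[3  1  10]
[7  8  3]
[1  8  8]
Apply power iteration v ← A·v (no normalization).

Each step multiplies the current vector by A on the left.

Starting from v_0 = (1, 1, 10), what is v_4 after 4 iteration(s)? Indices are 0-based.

v_0 = (1, 1, 10).
v_1 = A·v_0 = (5, 1, 1).
v_2 = A·v_1 = (4, 2, 10).
v_3 = A·v_2 = (4, 8, 1).
v_4 = A·v_3 = (8, 7, 10).

v_4 = (8, 7, 10)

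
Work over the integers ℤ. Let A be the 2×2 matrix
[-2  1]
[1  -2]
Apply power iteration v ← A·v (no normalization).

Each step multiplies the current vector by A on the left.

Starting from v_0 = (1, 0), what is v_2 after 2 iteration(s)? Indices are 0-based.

v_0 = (1, 0).
v_1 = A·v_0 = (-2, 1).
v_2 = A·v_1 = (5, -4).

v_2 = (5, -4)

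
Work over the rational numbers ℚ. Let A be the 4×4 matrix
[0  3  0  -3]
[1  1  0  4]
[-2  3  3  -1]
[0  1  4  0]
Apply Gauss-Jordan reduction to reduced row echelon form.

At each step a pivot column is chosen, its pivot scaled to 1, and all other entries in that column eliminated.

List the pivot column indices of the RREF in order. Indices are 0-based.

[1] R0 <-> R1
[1] R0 /= 1  ⇒  (1, 1, 0, 4)
     R2 -= -2·R0  ⇒  (0, 5, 3, 7)
[2] R1 /= 3  ⇒  (0, 1, 0, -1)
     R0 -= 1·R1  ⇒  (1, 0, 0, 5)
     R2 -= 5·R1  ⇒  (0, 0, 3, 12)
     R3 -= 1·R1  ⇒  (0, 0, 4, 1)
[3] R2 /= 3  ⇒  (0, 0, 1, 4)
     R3 -= 4·R2  ⇒  (0, 0, 0, -15)
[4] R3 /= -15  ⇒  (0, 0, 0, 1)
     R0 -= 5·R3  ⇒  (1, 0, 0, 0)
     R1 -= -1·R3  ⇒  (0, 1, 0, 0)
     R2 -= 4·R3  ⇒  (0, 0, 1, 0)

pivot columns: 0, 1, 2, 3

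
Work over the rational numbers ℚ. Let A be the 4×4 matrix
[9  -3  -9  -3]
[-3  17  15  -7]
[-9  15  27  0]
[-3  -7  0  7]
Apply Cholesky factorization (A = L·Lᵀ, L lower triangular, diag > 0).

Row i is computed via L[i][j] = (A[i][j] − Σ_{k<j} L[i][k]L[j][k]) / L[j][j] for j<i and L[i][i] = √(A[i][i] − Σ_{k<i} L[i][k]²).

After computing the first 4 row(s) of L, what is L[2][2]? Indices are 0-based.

L[2][2] = 3

Step 1: L[0][0] = √(9) = 3.
  L[1][0] = (-3) / L[0][0] = -1.
Step 2: L[1][1] = √(16) = 4.
  L[2][0] = (-9) / L[0][0] = -3.
  L[2][1] = (12) / L[1][1] = 3.
Step 3: L[2][2] = √(9) = 3.
  L[3][0] = (-3) / L[0][0] = -1.
  L[3][1] = (-8) / L[1][1] = -2.
  L[3][2] = (3) / L[2][2] = 1.
Step 4: L[3][3] = √(1) = 1.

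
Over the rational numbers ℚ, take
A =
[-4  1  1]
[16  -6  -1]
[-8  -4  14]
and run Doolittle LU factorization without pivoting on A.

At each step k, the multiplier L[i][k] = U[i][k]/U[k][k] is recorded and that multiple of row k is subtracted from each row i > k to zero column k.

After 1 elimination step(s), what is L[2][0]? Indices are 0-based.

k=0: U[0][0]=-4
  eliminate (1,0): mult=-4, new row 1: (0, -2, 3); set L[1][0]=-4
  eliminate (2,0): mult=2, new row 2: (0, -6, 12); set L[2][0]=2

L[2][0] = 2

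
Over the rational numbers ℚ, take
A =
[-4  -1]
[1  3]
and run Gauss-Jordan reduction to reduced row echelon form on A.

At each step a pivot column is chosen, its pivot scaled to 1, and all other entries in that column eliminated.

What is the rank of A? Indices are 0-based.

[1] R0 /= -4  ⇒  (1, 1/4)
     R1 -= 1·R0  ⇒  (0, 11/4)
[2] R1 /= 11/4  ⇒  (0, 1)
     R0 -= 1/4·R1  ⇒  (1, 0)

rank = 2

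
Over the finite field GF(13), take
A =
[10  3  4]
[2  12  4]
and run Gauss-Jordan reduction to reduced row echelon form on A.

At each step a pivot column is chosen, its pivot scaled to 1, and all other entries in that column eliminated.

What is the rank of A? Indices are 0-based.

step 1: normalize row 0 (÷10) = (1, 12, 3)
  row 1: subtract 2×row0 = (0, 1, 11)
step 2: normalize row 1 (÷1) = (0, 1, 11)
  row 0: subtract 12×row1 = (1, 0, 1)

rank = 2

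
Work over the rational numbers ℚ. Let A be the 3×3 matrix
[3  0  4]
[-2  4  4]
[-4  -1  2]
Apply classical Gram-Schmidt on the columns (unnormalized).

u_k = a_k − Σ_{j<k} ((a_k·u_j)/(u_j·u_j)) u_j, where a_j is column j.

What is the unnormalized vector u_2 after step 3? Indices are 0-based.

Step 1: u_0 = a_0 = (3, -2, -4).
Step 2: u_1 = a_1 − (-4/29)·u_0 = (12/29, 108/29, -45/29).
Step 3: u_2 = a_2 − (-4/29)·u_0 − (130/159)·u_1 = (216/53, 36/53, 144/53).

u_2 = (216/53, 36/53, 144/53)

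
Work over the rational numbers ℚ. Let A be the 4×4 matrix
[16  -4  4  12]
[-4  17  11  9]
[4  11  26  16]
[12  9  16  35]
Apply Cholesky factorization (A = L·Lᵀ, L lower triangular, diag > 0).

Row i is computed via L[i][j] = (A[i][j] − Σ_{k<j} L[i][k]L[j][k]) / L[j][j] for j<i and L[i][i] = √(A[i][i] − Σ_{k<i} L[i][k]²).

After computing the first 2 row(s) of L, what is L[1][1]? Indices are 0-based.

Step 1: L[0][0] = √(16) = 4.
  L[1][0] = (-4) / L[0][0] = -1.
Step 2: L[1][1] = √(16) = 4.

L[1][1] = 4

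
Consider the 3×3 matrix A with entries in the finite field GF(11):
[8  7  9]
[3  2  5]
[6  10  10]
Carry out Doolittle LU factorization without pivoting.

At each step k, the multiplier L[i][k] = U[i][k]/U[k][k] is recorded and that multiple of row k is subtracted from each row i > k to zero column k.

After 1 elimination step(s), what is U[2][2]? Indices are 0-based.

U[2][2] = 6

k=0: U[0][0]=8
  eliminate (1,0): mult=10, new row 1: (0, 9, 3); set L[1][0]=10
  eliminate (2,0): mult=9, new row 2: (0, 2, 6); set L[2][0]=9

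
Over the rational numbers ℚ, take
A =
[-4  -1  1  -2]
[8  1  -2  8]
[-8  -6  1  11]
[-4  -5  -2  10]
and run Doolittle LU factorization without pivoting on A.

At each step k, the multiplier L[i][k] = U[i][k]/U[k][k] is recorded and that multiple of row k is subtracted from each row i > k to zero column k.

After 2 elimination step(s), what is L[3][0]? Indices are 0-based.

L[3][0] = 1

Step 1: pivot at (0,0) is -4.
  row1 ← row1 − (-2)·row0  ⇒  L[1][0]=-2, U row1=(0, -1, 0, 4)
  row2 ← row2 − (2)·row0  ⇒  L[2][0]=2, U row2=(0, -4, -1, 15)
  row3 ← row3 − (1)·row0  ⇒  L[3][0]=1, U row3=(0, -4, -3, 12)
Step 2: pivot at (1,1) is -1.
  row2 ← row2 − (4)·row1  ⇒  L[2][1]=4, U row2=(0, 0, -1, -1)
  row3 ← row3 − (4)·row1  ⇒  L[3][1]=4, U row3=(0, 0, -3, -4)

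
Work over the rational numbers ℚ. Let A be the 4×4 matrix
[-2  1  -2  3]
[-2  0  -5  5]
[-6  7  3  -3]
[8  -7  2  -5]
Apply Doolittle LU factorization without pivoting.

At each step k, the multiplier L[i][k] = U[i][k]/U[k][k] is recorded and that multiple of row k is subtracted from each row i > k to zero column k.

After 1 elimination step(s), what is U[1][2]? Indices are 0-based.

U[1][2] = -3

k=0: U[0][0]=-2
  eliminate (1,0): mult=1, new row 1: (0, -1, -3, 2); set L[1][0]=1
  eliminate (2,0): mult=3, new row 2: (0, 4, 9, -12); set L[2][0]=3
  eliminate (3,0): mult=-4, new row 3: (0, -3, -6, 7); set L[3][0]=-4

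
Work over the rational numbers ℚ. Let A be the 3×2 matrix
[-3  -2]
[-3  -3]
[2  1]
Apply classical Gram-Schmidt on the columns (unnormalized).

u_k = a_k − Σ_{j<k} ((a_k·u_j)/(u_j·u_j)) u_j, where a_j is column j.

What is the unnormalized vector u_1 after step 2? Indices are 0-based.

u_1 = (7/22, -15/22, -6/11)

Step 1: u_0 = a_0 = (-3, -3, 2).
Step 2: u_1 = a_1 − (17/22)·u_0 = (7/22, -15/22, -6/11).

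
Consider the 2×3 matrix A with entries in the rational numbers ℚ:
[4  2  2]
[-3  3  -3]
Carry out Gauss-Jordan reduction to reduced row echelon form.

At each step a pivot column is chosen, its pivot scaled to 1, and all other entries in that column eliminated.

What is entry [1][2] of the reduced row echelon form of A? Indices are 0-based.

M[1][2] = -1/3

pivot(0,0)=4: scale R0 → (1, 1/2, 1/2)
  clear (1,0): R1 −= (-3)R0 → (0, 9/2, -3/2)
pivot(1,1)=9/2: scale R1 → (0, 1, -1/3)
  clear (0,1): R0 −= (1/2)R1 → (1, 0, 2/3)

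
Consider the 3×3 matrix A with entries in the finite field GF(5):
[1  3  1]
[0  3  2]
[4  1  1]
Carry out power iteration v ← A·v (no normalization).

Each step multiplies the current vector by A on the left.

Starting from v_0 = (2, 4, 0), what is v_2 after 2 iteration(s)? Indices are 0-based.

v_2 = (2, 0, 0)

v_0 = (2, 4, 0).
v_1 = A·v_0 = (4, 2, 2).
v_2 = A·v_1 = (2, 0, 0).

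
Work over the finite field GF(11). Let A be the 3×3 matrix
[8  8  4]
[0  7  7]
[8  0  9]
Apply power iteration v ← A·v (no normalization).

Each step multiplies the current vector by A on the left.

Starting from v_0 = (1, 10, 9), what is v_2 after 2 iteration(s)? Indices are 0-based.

v_0 = (1, 10, 9).
v_1 = A·v_0 = (3, 1, 1).
v_2 = A·v_1 = (3, 3, 0).

v_2 = (3, 3, 0)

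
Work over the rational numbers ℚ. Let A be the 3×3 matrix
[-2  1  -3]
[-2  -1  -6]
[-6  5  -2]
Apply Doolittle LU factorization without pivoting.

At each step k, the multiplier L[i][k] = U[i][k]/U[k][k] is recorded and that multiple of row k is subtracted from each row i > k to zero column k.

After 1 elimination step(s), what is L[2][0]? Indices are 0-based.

L[2][0] = 3

k=0: U[0][0]=-2
  eliminate (1,0): mult=1, new row 1: (0, -2, -3); set L[1][0]=1
  eliminate (2,0): mult=3, new row 2: (0, 2, 7); set L[2][0]=3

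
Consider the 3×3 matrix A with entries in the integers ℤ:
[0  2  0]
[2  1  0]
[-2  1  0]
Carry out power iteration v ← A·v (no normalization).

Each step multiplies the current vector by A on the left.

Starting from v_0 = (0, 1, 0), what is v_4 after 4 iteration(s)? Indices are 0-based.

v_0 = (0, 1, 0).
v_1 = A·v_0 = (2, 1, 1).
v_2 = A·v_1 = (2, 5, -3).
v_3 = A·v_2 = (10, 9, 1).
v_4 = A·v_3 = (18, 29, -11).

v_4 = (18, 29, -11)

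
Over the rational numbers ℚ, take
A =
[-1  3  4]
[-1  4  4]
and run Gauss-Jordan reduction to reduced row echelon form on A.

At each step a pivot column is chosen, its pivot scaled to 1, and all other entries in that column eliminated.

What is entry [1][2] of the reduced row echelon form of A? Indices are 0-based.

M[1][2] = 0

step 1: normalize row 0 (÷-1) = (1, -3, -4)
  row 1: subtract -1×row0 = (0, 1, 0)
step 2: normalize row 1 (÷1) = (0, 1, 0)
  row 0: subtract -3×row1 = (1, 0, -4)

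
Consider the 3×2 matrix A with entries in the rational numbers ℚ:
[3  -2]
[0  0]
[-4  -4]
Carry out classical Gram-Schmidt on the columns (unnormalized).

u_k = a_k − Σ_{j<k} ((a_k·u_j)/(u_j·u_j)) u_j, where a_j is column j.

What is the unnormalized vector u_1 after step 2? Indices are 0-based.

u_1 = (-16/5, 0, -12/5)

Step 1: u_0 = a_0 = (3, 0, -4).
Step 2: u_1 = a_1 − (2/5)·u_0 = (-16/5, 0, -12/5).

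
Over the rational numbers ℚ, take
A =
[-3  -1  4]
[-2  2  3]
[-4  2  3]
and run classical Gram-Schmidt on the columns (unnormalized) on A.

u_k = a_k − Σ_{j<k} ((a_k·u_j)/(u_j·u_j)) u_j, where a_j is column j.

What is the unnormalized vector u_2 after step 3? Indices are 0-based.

Step 1: u_0 = a_0 = (-3, -2, -4).
Step 2: u_1 = a_1 − (-9/29)·u_0 = (-56/29, 40/29, 22/29).
Step 3: u_2 = a_2 − (-30/29)·u_0 − (-19/90)·u_1 = (22/45, 11/9, -44/45).

u_2 = (22/45, 11/9, -44/45)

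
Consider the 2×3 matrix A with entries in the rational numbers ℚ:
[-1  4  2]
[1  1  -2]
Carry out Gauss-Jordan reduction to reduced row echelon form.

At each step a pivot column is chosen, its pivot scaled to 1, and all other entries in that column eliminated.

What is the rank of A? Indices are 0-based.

step 1: normalize row 0 (÷-1) = (1, -4, -2)
  row 1: subtract 1×row0 = (0, 5, 0)
step 2: normalize row 1 (÷5) = (0, 1, 0)
  row 0: subtract -4×row1 = (1, 0, -2)

rank = 2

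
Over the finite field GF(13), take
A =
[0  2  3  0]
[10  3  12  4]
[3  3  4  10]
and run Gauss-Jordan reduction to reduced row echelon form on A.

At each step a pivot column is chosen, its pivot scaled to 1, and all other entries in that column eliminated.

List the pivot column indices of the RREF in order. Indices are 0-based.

pivot columns: 0, 1, 2

pivot(0,0): swap R0↔R1
pivot(0,0)=10: scale R0 → (1, 12, 9, 3)
  clear (2,0): R2 −= (3)R0 → (0, 6, 3, 1)
pivot(1,1)=2: scale R1 → (0, 1, 8, 0)
  clear (0,1): R0 −= (12)R1 → (1, 0, 4, 3)
  clear (2,1): R2 −= (6)R1 → (0, 0, 7, 1)
pivot(2,2)=7: scale R2 → (0, 0, 1, 2)
  clear (0,2): R0 −= (4)R2 → (1, 0, 0, 8)
  clear (1,2): R1 −= (8)R2 → (0, 1, 0, 10)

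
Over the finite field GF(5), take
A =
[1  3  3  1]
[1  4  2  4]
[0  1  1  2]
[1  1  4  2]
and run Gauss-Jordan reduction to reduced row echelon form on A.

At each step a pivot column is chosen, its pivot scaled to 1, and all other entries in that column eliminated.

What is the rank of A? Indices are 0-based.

rank = 4

pivot(0,0)=1: scale R0 → (1, 3, 3, 1)
  clear (1,0): R1 −= (1)R0 → (0, 1, 4, 3)
  clear (3,0): R3 −= (1)R0 → (0, 3, 1, 1)
pivot(1,1)=1: scale R1 → (0, 1, 4, 3)
  clear (0,1): R0 −= (3)R1 → (1, 0, 1, 2)
  clear (2,1): R2 −= (1)R1 → (0, 0, 2, 4)
  clear (3,1): R3 −= (3)R1 → (0, 0, 4, 2)
pivot(2,2)=2: scale R2 → (0, 0, 1, 2)
  clear (0,2): R0 −= (1)R2 → (1, 0, 0, 0)
  clear (1,2): R1 −= (4)R2 → (0, 1, 0, 0)
  clear (3,2): R3 −= (4)R2 → (0, 0, 0, 4)
pivot(3,3)=4: scale R3 → (0, 0, 0, 1)
  clear (2,3): R2 −= (2)R3 → (0, 0, 1, 0)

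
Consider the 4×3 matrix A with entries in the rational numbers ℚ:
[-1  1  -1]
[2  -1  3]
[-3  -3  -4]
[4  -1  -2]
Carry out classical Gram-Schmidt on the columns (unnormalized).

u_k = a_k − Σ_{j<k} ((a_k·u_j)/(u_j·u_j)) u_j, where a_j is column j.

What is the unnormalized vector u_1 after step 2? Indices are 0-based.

Step 1: u_0 = a_0 = (-1, 2, -3, 4).
Step 2: u_1 = a_1 − (1/15)·u_0 = (16/15, -17/15, -14/5, -19/15).

u_1 = (16/15, -17/15, -14/5, -19/15)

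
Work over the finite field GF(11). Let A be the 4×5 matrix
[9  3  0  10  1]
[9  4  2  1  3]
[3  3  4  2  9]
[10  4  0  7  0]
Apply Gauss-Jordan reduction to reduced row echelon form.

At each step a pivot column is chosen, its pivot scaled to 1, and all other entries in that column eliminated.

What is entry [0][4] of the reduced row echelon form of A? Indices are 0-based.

M[0][4] = 0

step 1: normalize row 0 (÷9) = (1, 4, 0, 6, 5)
  row 1: subtract 9×row0 = (0, 1, 2, 2, 2)
  row 2: subtract 3×row0 = (0, 2, 4, 6, 5)
  row 3: subtract 10×row0 = (0, 8, 0, 2, 5)
step 2: normalize row 1 (÷1) = (0, 1, 2, 2, 2)
  row 0: subtract 4×row1 = (1, 0, 3, 9, 8)
  row 2: subtract 2×row1 = (0, 0, 0, 2, 1)
  row 3: subtract 8×row1 = (0, 0, 6, 8, 0)
step 3: exchange rows 2,3
step 3: normalize row 2 (÷6) = (0, 0, 1, 5, 0)
  row 0: subtract 3×row2 = (1, 0, 0, 5, 8)
  row 1: subtract 2×row2 = (0, 1, 0, 3, 2)
step 4: normalize row 3 (÷2) = (0, 0, 0, 1, 6)
  row 0: subtract 5×row3 = (1, 0, 0, 0, 0)
  row 1: subtract 3×row3 = (0, 1, 0, 0, 6)
  row 2: subtract 5×row3 = (0, 0, 1, 0, 3)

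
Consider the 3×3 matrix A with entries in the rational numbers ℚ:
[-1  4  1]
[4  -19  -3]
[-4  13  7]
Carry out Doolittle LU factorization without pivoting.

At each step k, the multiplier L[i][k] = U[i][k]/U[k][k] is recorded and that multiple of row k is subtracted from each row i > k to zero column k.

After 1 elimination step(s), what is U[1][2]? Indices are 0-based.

U[1][2] = 1

[col 0] pivot -1
  R1 -= -4*R0 → (0, -3, 1)  (L[1][0] := -4)
  R2 -= 4*R0 → (0, -3, 3)  (L[2][0] := 4)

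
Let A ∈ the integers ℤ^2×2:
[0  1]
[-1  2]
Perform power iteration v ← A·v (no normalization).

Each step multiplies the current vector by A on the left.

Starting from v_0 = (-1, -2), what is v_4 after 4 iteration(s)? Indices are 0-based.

v_0 = (-1, -2).
v_1 = A·v_0 = (-2, -3).
v_2 = A·v_1 = (-3, -4).
v_3 = A·v_2 = (-4, -5).
v_4 = A·v_3 = (-5, -6).

v_4 = (-5, -6)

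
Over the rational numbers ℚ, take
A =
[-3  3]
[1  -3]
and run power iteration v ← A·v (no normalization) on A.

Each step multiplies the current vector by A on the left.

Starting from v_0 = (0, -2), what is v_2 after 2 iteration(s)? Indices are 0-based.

v_2 = (36, -24)

v_0 = (0, -2).
v_1 = A·v_0 = (-6, 6).
v_2 = A·v_1 = (36, -24).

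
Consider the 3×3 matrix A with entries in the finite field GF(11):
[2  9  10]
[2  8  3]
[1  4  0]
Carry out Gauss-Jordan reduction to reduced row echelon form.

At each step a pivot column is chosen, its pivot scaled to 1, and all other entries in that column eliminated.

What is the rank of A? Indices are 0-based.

rank = 3

pivot(0,0)=2: scale R0 → (1, 10, 5)
  clear (1,0): R1 −= (2)R0 → (0, 10, 4)
  clear (2,0): R2 −= (1)R0 → (0, 5, 6)
pivot(1,1)=10: scale R1 → (0, 1, 7)
  clear (0,1): R0 −= (10)R1 → (1, 0, 1)
  clear (2,1): R2 −= (5)R1 → (0, 0, 4)
pivot(2,2)=4: scale R2 → (0, 0, 1)
  clear (0,2): R0 −= (1)R2 → (1, 0, 0)
  clear (1,2): R1 −= (7)R2 → (0, 1, 0)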